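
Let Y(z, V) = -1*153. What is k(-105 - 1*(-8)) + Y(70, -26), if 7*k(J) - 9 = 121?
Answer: -941/7 ≈ -134.43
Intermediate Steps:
Y(z, V) = -153
k(J) = 130/7 (k(J) = 9/7 + (⅐)*121 = 9/7 + 121/7 = 130/7)
k(-105 - 1*(-8)) + Y(70, -26) = 130/7 - 153 = -941/7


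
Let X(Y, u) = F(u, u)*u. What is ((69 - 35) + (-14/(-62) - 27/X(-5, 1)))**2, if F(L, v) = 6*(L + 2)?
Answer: 4116841/3844 ≈ 1071.0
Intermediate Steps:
F(L, v) = 12 + 6*L (F(L, v) = 6*(2 + L) = 12 + 6*L)
X(Y, u) = u*(12 + 6*u) (X(Y, u) = (12 + 6*u)*u = u*(12 + 6*u))
((69 - 35) + (-14/(-62) - 27/X(-5, 1)))**2 = ((69 - 35) + (-14/(-62) - 27*1/(6*(2 + 1))))**2 = (34 + (-14*(-1/62) - 27/(6*1*3)))**2 = (34 + (7/31 - 27/18))**2 = (34 + (7/31 - 27*1/18))**2 = (34 + (7/31 - 3/2))**2 = (34 - 79/62)**2 = (2029/62)**2 = 4116841/3844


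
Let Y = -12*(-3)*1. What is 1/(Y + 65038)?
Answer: 1/65074 ≈ 1.5367e-5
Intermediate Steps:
Y = 36 (Y = 36*1 = 36)
1/(Y + 65038) = 1/(36 + 65038) = 1/65074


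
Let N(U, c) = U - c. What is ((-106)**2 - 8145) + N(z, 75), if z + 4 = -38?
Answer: 2974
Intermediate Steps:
z = -42 (z = -4 - 38 = -42)
((-106)**2 - 8145) + N(z, 75) = ((-106)**2 - 8145) + (-42 - 1*75) = (11236 - 8145) + (-42 - 75) = 3091 - 117 = 2974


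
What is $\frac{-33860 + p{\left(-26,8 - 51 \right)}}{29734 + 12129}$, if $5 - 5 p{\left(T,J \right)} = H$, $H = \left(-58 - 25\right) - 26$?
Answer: $- \frac{169186}{209315} \approx -0.80828$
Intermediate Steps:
$H = -109$ ($H = -83 - 26 = -109$)
$p{\left(T,J \right)} = \frac{114}{5}$ ($p{\left(T,J \right)} = 1 - - \frac{109}{5} = 1 + \frac{109}{5} = \frac{114}{5}$)
$\frac{-33860 + p{\left(-26,8 - 51 \right)}}{29734 + 12129} = \frac{-33860 + \frac{114}{5}}{29734 + 12129} = - \frac{169186}{5 \cdot 41863} = \left(- \frac{169186}{5}\right) \frac{1}{41863} = - \frac{169186}{209315}$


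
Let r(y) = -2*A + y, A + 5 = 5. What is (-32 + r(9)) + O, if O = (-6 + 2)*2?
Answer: -31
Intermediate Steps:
A = 0 (A = -5 + 5 = 0)
r(y) = y (r(y) = -2*0 + y = 0 + y = y)
O = -8 (O = -4*2 = -8)
(-32 + r(9)) + O = (-32 + 9) - 8 = -23 - 8 = -31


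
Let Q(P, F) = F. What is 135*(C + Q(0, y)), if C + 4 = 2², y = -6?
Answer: -810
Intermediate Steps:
C = 0 (C = -4 + 2² = -4 + 4 = 0)
135*(C + Q(0, y)) = 135*(0 - 6) = 135*(-6) = -810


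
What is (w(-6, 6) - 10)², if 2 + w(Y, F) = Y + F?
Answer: 144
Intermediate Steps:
w(Y, F) = -2 + F + Y (w(Y, F) = -2 + (Y + F) = -2 + (F + Y) = -2 + F + Y)
(w(-6, 6) - 10)² = ((-2 + 6 - 6) - 10)² = (-2 - 10)² = (-12)² = 144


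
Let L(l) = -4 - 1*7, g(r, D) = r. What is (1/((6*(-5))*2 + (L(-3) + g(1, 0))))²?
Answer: 1/4900 ≈ 0.00020408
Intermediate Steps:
L(l) = -11 (L(l) = -4 - 7 = -11)
(1/((6*(-5))*2 + (L(-3) + g(1, 0))))² = (1/((6*(-5))*2 + (-11 + 1)))² = (1/(-30*2 - 10))² = (1/(-60 - 10))² = (1/(-70))² = (-1/70)² = 1/4900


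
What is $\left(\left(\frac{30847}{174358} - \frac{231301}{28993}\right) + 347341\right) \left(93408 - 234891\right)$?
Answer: $- \frac{248419447000117399461}{5055161494} \approx -4.9142 \cdot 10^{10}$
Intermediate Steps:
$\left(\left(\frac{30847}{174358} - \frac{231301}{28993}\right) + 347341\right) \left(93408 - 234891\right) = \left(\left(30847 \cdot \frac{1}{174358} - \frac{231301}{28993}\right) + 347341\right) \left(-141483\right) = \left(\left(\frac{30847}{174358} - \frac{231301}{28993}\right) + 347341\right) \left(-141483\right) = \left(- \frac{39434832687}{5055161494} + 347341\right) \left(-141483\right) = \frac{1755825413654767}{5055161494} \left(-141483\right) = - \frac{248419447000117399461}{5055161494}$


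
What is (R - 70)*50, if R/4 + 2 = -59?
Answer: -15700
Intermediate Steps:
R = -244 (R = -8 + 4*(-59) = -8 - 236 = -244)
(R - 70)*50 = (-244 - 70)*50 = -314*50 = -15700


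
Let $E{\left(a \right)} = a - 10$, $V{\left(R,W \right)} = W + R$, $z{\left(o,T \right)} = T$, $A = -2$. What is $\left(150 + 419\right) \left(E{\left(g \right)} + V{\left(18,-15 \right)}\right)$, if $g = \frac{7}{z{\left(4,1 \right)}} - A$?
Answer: $1138$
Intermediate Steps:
$V{\left(R,W \right)} = R + W$
$g = 9$ ($g = \frac{7}{1} - -2 = 7 \cdot 1 + 2 = 7 + 2 = 9$)
$E{\left(a \right)} = -10 + a$
$\left(150 + 419\right) \left(E{\left(g \right)} + V{\left(18,-15 \right)}\right) = \left(150 + 419\right) \left(\left(-10 + 9\right) + \left(18 - 15\right)\right) = 569 \left(-1 + 3\right) = 569 \cdot 2 = 1138$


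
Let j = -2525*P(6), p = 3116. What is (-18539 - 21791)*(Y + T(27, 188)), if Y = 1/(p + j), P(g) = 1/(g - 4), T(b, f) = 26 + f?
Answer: -31993789000/3707 ≈ -8.6306e+6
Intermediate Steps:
P(g) = 1/(-4 + g)
j = -2525/2 (j = -2525/(-4 + 6) = -2525/2 ≈ -1262.5)
Y = 2/3707 (Y = 1/(3116 - 2525/2) = 1/(3707/2) = 2/3707 ≈ 0.00053952)
(-18539 - 21791)*(Y + T(27, 188)) = (-18539 - 21791)*(2/3707 + (26 + 188)) = -40330*(2/3707 + 214) = -40330*793300/3707 = -31993789000/3707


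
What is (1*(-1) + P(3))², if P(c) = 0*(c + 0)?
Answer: 1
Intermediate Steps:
P(c) = 0 (P(c) = 0*c = 0)
(1*(-1) + P(3))² = (1*(-1) + 0)² = (-1 + 0)² = (-1)² = 1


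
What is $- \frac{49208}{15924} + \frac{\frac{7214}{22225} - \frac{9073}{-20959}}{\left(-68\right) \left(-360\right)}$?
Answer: $- \frac{5195547869314347}{1681326872036000} \approx -3.0901$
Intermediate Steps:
$- \frac{49208}{15924} + \frac{\frac{7214}{22225} - \frac{9073}{-20959}}{\left(-68\right) \left(-360\right)} = \left(-49208\right) \frac{1}{15924} + \frac{7214 \cdot \frac{1}{22225} - - \frac{9073}{20959}}{24480} = - \frac{12302}{3981} + \left(\frac{7214}{22225} + \frac{9073}{20959}\right) \frac{1}{24480} = - \frac{12302}{3981} + \frac{352845651}{465813775} \cdot \frac{1}{24480} = - \frac{12302}{3981} + \frac{117615217}{3801040404000} = - \frac{5195547869314347}{1681326872036000}$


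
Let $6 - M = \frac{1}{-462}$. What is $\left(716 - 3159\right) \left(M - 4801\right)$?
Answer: $\frac{773135861}{66} \approx 1.1714 \cdot 10^{7}$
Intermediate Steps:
$M = \frac{2773}{462}$ ($M = 6 - \frac{1}{-462} = 6 - - \frac{1}{462} = 6 + \frac{1}{462} = \frac{2773}{462} \approx 6.0022$)
$\left(716 - 3159\right) \left(M - 4801\right) = \left(716 - 3159\right) \left(\frac{2773}{462} - 4801\right) = \left(-2443\right) \left(- \frac{2215289}{462}\right) = \frac{773135861}{66}$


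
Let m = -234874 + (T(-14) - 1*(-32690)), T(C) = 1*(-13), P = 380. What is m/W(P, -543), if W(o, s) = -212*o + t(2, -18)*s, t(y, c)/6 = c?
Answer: 202197/21916 ≈ 9.2260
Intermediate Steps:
t(y, c) = 6*c
T(C) = -13
W(o, s) = -212*o - 108*s (W(o, s) = -212*o + (6*(-18))*s = -212*o - 108*s)
m = -202197 (m = -234874 + (-13 - 1*(-32690)) = -234874 + (-13 + 32690) = -234874 + 32677 = -202197)
m/W(P, -543) = -202197/(-212*380 - 108*(-543)) = -202197/(-80560 + 58644) = -202197/(-21916) = -202197*(-1/21916) = 202197/21916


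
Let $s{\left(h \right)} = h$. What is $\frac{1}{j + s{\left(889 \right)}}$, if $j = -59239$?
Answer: $- \frac{1}{58350} \approx -1.7138 \cdot 10^{-5}$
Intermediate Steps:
$\frac{1}{j + s{\left(889 \right)}} = \frac{1}{-59239 + 889} = \frac{1}{-58350} = - \frac{1}{58350}$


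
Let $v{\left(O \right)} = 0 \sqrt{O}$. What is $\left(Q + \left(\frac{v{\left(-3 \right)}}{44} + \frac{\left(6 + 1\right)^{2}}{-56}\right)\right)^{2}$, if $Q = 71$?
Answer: $\frac{314721}{64} \approx 4917.5$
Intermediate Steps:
$v{\left(O \right)} = 0$
$\left(Q + \left(\frac{v{\left(-3 \right)}}{44} + \frac{\left(6 + 1\right)^{2}}{-56}\right)\right)^{2} = \left(71 + \left(\frac{0}{44} + \frac{\left(6 + 1\right)^{2}}{-56}\right)\right)^{2} = \left(71 + \left(0 \cdot \frac{1}{44} + 7^{2} \left(- \frac{1}{56}\right)\right)\right)^{2} = \left(71 + \left(0 + 49 \left(- \frac{1}{56}\right)\right)\right)^{2} = \left(71 + \left(0 - \frac{7}{8}\right)\right)^{2} = \left(71 - \frac{7}{8}\right)^{2} = \left(\frac{561}{8}\right)^{2} = \frac{314721}{64}$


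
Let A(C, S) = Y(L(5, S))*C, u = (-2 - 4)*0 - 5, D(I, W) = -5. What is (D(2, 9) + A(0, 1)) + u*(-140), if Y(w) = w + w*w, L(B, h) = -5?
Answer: 695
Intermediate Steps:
Y(w) = w + w²
u = -5 (u = -6*0 - 5 = 0 - 5 = -5)
A(C, S) = 20*C (A(C, S) = (-5*(1 - 5))*C = (-5*(-4))*C = 20*C)
(D(2, 9) + A(0, 1)) + u*(-140) = (-5 + 20*0) - 5*(-140) = (-5 + 0) + 700 = -5 + 700 = 695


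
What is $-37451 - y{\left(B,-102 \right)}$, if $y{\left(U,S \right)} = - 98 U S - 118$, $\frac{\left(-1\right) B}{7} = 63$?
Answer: $4370903$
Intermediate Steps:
$B = -441$ ($B = \left(-7\right) 63 = -441$)
$y{\left(U,S \right)} = -118 - 98 S U$ ($y{\left(U,S \right)} = - 98 S U - 118 = -118 - 98 S U$)
$-37451 - y{\left(B,-102 \right)} = -37451 - \left(-118 - \left(-9996\right) \left(-441\right)\right) = -37451 - \left(-118 - 4408236\right) = -37451 - -4408354 = -37451 + 4408354 = 4370903$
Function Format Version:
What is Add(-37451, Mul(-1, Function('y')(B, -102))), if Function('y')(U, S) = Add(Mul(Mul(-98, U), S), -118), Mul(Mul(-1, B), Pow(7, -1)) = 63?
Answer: 4370903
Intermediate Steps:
B = -441 (B = Mul(-7, 63) = -441)
Function('y')(U, S) = Add(-118, Mul(-98, S, U)) (Function('y')(U, S) = Add(Mul(-98, S, U), -118) = Add(-118, Mul(-98, S, U)))
Add(-37451, Mul(-1, Function('y')(B, -102))) = Add(-37451, Mul(-1, Add(-118, Mul(-98, -102, -441)))) = Add(-37451, Mul(-1, Add(-118, -4408236))) = Add(-37451, Mul(-1, -4408354)) = Add(-37451, 4408354) = 4370903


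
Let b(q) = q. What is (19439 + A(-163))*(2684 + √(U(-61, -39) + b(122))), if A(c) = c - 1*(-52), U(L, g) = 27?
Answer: 51876352 + 19328*√149 ≈ 5.2112e+7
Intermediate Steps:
A(c) = 52 + c (A(c) = c + 52 = 52 + c)
(19439 + A(-163))*(2684 + √(U(-61, -39) + b(122))) = (19439 + (52 - 163))*(2684 + √(27 + 122)) = (19439 - 111)*(2684 + √149) = 19328*(2684 + √149) = 51876352 + 19328*√149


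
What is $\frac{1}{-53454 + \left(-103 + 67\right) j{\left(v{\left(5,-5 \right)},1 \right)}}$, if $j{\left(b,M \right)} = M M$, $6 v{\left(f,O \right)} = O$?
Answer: $- \frac{1}{53490} \approx -1.8695 \cdot 10^{-5}$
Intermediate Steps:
$v{\left(f,O \right)} = \frac{O}{6}$
$j{\left(b,M \right)} = M^{2}$
$\frac{1}{-53454 + \left(-103 + 67\right) j{\left(v{\left(5,-5 \right)},1 \right)}} = \frac{1}{-53454 + \left(-103 + 67\right) 1^{2}} = \frac{1}{-53454 - 36} = \frac{1}{-53490} = - \frac{1}{53490}$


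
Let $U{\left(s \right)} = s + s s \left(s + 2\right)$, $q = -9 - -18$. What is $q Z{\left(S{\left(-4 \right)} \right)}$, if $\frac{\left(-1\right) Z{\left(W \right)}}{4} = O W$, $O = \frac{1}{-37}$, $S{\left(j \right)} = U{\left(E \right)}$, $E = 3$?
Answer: $\frac{1728}{37} \approx 46.703$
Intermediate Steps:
$q = 9$ ($q = -9 + 18 = 9$)
$U{\left(s \right)} = s + s^{2} \left(2 + s\right)$ ($U{\left(s \right)} = s + s s \left(2 + s\right) = s + s^{2} \left(2 + s\right)$)
$S{\left(j \right)} = 48$ ($S{\left(j \right)} = 3 \left(1 + 3^{2} + 2 \cdot 3\right) = 3 \left(1 + 9 + 6\right) = 3 \cdot 16 = 48$)
$O = - \frac{1}{37} \approx -0.027027$
$Z{\left(W \right)} = \frac{4 W}{37}$ ($Z{\left(W \right)} = - 4 \left(- \frac{W}{37}\right) = \frac{4 W}{37}$)
$q Z{\left(S{\left(-4 \right)} \right)} = 9 \cdot \frac{4}{37} \cdot 48 = 9 \cdot \frac{192}{37} = \frac{1728}{37}$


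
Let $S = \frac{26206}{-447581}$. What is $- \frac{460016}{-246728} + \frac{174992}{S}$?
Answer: $- \frac{1207780523006310}{404109623} \approx -2.9887 \cdot 10^{6}$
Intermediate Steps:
$S = - \frac{26206}{447581}$ ($S = 26206 \left(- \frac{1}{447581}\right) = - \frac{26206}{447581} \approx -0.05855$)
$- \frac{460016}{-246728} + \frac{174992}{S} = - \frac{460016}{-246728} + \frac{174992}{- \frac{26206}{447581}} = \left(-460016\right) \left(- \frac{1}{246728}\right) + 174992 \left(- \frac{447581}{26206}\right) = \frac{57502}{30841} - \frac{39161547176}{13103} = - \frac{1207780523006310}{404109623}$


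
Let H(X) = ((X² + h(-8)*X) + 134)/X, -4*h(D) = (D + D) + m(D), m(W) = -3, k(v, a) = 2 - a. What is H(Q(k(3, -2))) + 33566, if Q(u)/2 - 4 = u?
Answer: 268761/8 ≈ 33595.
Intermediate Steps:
Q(u) = 8 + 2*u
h(D) = ¾ - D/2 (h(D) = -((D + D) - 3)/4 = -(2*D - 3)/4 = -(-3 + 2*D)/4 = ¾ - D/2)
H(X) = (134 + X² + 19*X/4)/X (H(X) = ((X² + (¾ - ½*(-8))*X) + 134)/X = ((X² + (¾ + 4)*X) + 134)/X = ((X² + 19*X/4) + 134)/X = (134 + X² + 19*X/4)/X)
H(Q(k(3, -2))) + 33566 = (19/4 + (8 + 2*(2 - 1*(-2))) + 134/(8 + 2*(2 - 1*(-2)))) + 33566 = (19/4 + (8 + 2*(2 + 2)) + 134/(8 + 2*(2 + 2))) + 33566 = (19/4 + (8 + 2*4) + 134/(8 + 2*4)) + 33566 = (19/4 + (8 + 8) + 134/(8 + 8)) + 33566 = (19/4 + 16 + 134/16) + 33566 = (19/4 + 16 + 134*(1/16)) + 33566 = (19/4 + 16 + 67/8) + 33566 = 233/8 + 33566 = 268761/8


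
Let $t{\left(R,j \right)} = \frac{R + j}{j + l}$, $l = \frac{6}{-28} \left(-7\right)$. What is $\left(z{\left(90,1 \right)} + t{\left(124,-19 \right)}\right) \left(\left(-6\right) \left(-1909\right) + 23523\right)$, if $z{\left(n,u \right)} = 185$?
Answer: $6260883$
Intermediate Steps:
$l = \frac{3}{2}$ ($l = 6 \left(- \frac{1}{28}\right) \left(-7\right) = \left(- \frac{3}{14}\right) \left(-7\right) = \frac{3}{2} \approx 1.5$)
$t{\left(R,j \right)} = \frac{R + j}{\frac{3}{2} + j}$ ($t{\left(R,j \right)} = \frac{R + j}{j + \frac{3}{2}} = \frac{R + j}{\frac{3}{2} + j}$)
$\left(z{\left(90,1 \right)} + t{\left(124,-19 \right)}\right) \left(\left(-6\right) \left(-1909\right) + 23523\right) = \left(185 + \frac{2 \left(124 - 19\right)}{3 + 2 \left(-19\right)}\right) \left(\left(-6\right) \left(-1909\right) + 23523\right) = \left(185 + 2 \frac{1}{3 - 38} \cdot 105\right) \left(11454 + 23523\right) = \left(185 + 2 \frac{1}{-35} \cdot 105\right) 34977 = \left(185 + 2 \left(- \frac{1}{35}\right) 105\right) 34977 = \left(185 - 6\right) 34977 = 179 \cdot 34977 = 6260883$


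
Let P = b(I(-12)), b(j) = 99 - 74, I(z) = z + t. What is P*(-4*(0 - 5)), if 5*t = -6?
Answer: 500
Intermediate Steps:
t = -6/5 (t = (1/5)*(-6) = -6/5 ≈ -1.2000)
I(z) = -6/5 + z (I(z) = z - 6/5 = -6/5 + z)
b(j) = 25
P = 25
P*(-4*(0 - 5)) = 25*(-4*(0 - 5)) = 25*(-4*(-5)) = 25*20 = 500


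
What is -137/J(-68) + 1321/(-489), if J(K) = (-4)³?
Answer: -17551/31296 ≈ -0.56081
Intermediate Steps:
J(K) = -64
-137/J(-68) + 1321/(-489) = -137/(-64) + 1321/(-489) = -137*(-1/64) + 1321*(-1/489) = 137/64 - 1321/489 = -17551/31296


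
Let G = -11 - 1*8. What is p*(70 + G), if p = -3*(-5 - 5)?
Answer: 1530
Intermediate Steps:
G = -19 (G = -11 - 8 = -19)
p = 30 (p = -3*(-10) = 30)
p*(70 + G) = 30*(70 - 19) = 30*51 = 1530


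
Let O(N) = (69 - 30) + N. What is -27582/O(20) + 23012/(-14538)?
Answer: -201172412/428871 ≈ -469.07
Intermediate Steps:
O(N) = 39 + N
-27582/O(20) + 23012/(-14538) = -27582/(39 + 20) + 23012/(-14538) = -27582/59 + 23012*(-1/14538) = -27582*1/59 - 11506/7269 = -27582/59 - 11506/7269 = -201172412/428871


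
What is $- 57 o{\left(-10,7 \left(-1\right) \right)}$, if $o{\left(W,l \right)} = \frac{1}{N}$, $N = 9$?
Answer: $- \frac{19}{3} \approx -6.3333$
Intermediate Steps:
$o{\left(W,l \right)} = \frac{1}{9}$
$- 57 o{\left(-10,7 \left(-1\right) \right)} = \left(-57\right) \frac{1}{9} = - \frac{19}{3}$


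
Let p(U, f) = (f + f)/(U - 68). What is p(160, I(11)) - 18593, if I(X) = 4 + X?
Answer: -855263/46 ≈ -18593.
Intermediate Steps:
p(U, f) = 2*f/(-68 + U) (p(U, f) = (2*f)/(-68 + U) = 2*f/(-68 + U))
p(160, I(11)) - 18593 = 2*(4 + 11)/(-68 + 160) - 18593 = 2*15/92 - 18593 = 2*15*(1/92) - 18593 = 15/46 - 18593 = -855263/46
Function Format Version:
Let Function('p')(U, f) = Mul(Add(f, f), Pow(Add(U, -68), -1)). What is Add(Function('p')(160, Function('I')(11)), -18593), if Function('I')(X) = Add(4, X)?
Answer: Rational(-855263, 46) ≈ -18593.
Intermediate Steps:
Function('p')(U, f) = Mul(2, f, Pow(Add(-68, U), -1)) (Function('p')(U, f) = Mul(Mul(2, f), Pow(Add(-68, U), -1)) = Mul(2, f, Pow(Add(-68, U), -1)))
Add(Function('p')(160, Function('I')(11)), -18593) = Add(Mul(2, Add(4, 11), Pow(Add(-68, 160), -1)), -18593) = Add(Mul(2, 15, Pow(92, -1)), -18593) = Add(Mul(2, 15, Rational(1, 92)), -18593) = Add(Rational(15, 46), -18593) = Rational(-855263, 46)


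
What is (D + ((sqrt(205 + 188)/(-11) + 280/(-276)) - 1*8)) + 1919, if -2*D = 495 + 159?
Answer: 109226/69 - sqrt(393)/11 ≈ 1581.2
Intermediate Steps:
D = -327 (D = -(495 + 159)/2 = -1/2*654 = -327)
(D + ((sqrt(205 + 188)/(-11) + 280/(-276)) - 1*8)) + 1919 = (-327 + ((sqrt(205 + 188)/(-11) + 280/(-276)) - 1*8)) + 1919 = (-327 + ((sqrt(393)*(-1/11) + 280*(-1/276)) - 8)) + 1919 = (-327 + ((-sqrt(393)/11 - 70/69) - 8)) + 1919 = (-327 + ((-70/69 - sqrt(393)/11) - 8)) + 1919 = (-327 + (-622/69 - sqrt(393)/11)) + 1919 = (-23185/69 - sqrt(393)/11) + 1919 = 109226/69 - sqrt(393)/11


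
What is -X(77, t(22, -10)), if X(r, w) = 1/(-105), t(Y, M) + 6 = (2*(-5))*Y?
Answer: 1/105 ≈ 0.0095238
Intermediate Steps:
t(Y, M) = -6 - 10*Y (t(Y, M) = -6 + (2*(-5))*Y = -6 - 10*Y)
X(r, w) = -1/105
-X(77, t(22, -10)) = -1*(-1/105) = 1/105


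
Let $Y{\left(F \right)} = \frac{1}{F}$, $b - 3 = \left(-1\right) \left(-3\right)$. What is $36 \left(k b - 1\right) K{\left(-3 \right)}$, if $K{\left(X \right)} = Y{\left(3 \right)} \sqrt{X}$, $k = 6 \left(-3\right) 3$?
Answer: $- 3900 i \sqrt{3} \approx - 6755.0 i$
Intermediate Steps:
$k = -54$ ($k = \left(-18\right) 3 = -54$)
$b = 6$ ($b = 3 - -3 = 3 + 3 = 6$)
$K{\left(X \right)} = \frac{\sqrt{X}}{3}$
$36 \left(k b - 1\right) K{\left(-3 \right)} = 36 \left(\left(-54\right) 6 - 1\right) \frac{\sqrt{-3}}{3} = 36 \left(-324 - 1\right) \frac{i \sqrt{3}}{3} = 36 \left(-325\right) \frac{i \sqrt{3}}{3} = - 11700 \frac{i \sqrt{3}}{3} = - 3900 i \sqrt{3}$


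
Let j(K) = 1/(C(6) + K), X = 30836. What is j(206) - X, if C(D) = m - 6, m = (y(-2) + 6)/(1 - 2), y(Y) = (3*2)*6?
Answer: -4872087/158 ≈ -30836.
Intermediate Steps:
y(Y) = 36 (y(Y) = 6*6 = 36)
m = -42 (m = (36 + 6)/(1 - 2) = 42/(-1) = 42*(-1) = -42)
C(D) = -48 (C(D) = -42 - 6 = -48)
j(K) = 1/(-48 + K)
j(206) - X = 1/(-48 + 206) - 1*30836 = 1/158 - 30836 = -4872087/158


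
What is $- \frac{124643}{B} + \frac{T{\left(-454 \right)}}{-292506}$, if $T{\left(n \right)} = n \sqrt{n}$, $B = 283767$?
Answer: $- \frac{124643}{283767} + \frac{227 i \sqrt{454}}{146253} \approx -0.43924 + 0.033071 i$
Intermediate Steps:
$T{\left(n \right)} = n^{\frac{3}{2}}$
$- \frac{124643}{B} + \frac{T{\left(-454 \right)}}{-292506} = - \frac{124643}{283767} + \frac{\left(-454\right)^{\frac{3}{2}}}{-292506} = \left(-124643\right) \frac{1}{283767} + - 454 i \sqrt{454} \left(- \frac{1}{292506}\right) = - \frac{124643}{283767} + \frac{227 i \sqrt{454}}{146253}$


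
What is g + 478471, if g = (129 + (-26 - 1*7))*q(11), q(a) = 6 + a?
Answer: 480103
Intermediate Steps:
g = 1632 (g = (129 + (-26 - 1*7))*(6 + 11) = (129 + (-26 - 7))*17 = (129 - 33)*17 = 96*17 = 1632)
g + 478471 = 1632 + 478471 = 480103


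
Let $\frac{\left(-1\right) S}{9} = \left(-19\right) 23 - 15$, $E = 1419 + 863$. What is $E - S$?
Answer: $-1786$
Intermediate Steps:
$E = 2282$
$S = 4068$ ($S = - 9 \left(\left(-19\right) 23 - 15\right) = - 9 \left(-437 - 15\right) = \left(-9\right) \left(-452\right) = 4068$)
$E - S = 2282 - 4068 = -1786$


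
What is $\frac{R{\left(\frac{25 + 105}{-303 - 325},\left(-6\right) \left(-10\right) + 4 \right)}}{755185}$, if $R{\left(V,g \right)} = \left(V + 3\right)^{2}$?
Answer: $\frac{769129}{74458220260} \approx 1.033 \cdot 10^{-5}$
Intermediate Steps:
$R{\left(V,g \right)} = \left(3 + V\right)^{2}$
$\frac{R{\left(\frac{25 + 105}{-303 - 325},\left(-6\right) \left(-10\right) + 4 \right)}}{755185} = \frac{\left(3 + \frac{25 + 105}{-303 - 325}\right)^{2}}{755185} = \left(3 + \frac{130}{-628}\right)^{2} \cdot \frac{1}{755185} = \left(3 + 130 \left(- \frac{1}{628}\right)\right)^{2} \cdot \frac{1}{755185} = \left(3 - \frac{65}{314}\right)^{2} \cdot \frac{1}{755185} = \left(\frac{877}{314}\right)^{2} \cdot \frac{1}{755185} = \frac{769129}{98596} \cdot \frac{1}{755185} = \frac{769129}{74458220260}$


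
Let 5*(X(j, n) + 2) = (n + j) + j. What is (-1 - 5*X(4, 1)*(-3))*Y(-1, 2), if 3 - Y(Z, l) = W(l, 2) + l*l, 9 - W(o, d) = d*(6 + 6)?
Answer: -56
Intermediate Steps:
X(j, n) = -2 + n/5 + 2*j/5 (X(j, n) = -2 + ((n + j) + j)/5 = -2 + ((j + n) + j)/5 = -2 + (n + 2*j)/5 = -2 + (n/5 + 2*j/5) = -2 + n/5 + 2*j/5)
W(o, d) = 9 - 12*d (W(o, d) = 9 - d*(6 + 6) = 9 - d*12 = 9 - 12*d)
Y(Z, l) = 18 - l² (Y(Z, l) = 3 - ((9 - 12*2) + l*l) = 3 - ((9 - 24) + l²) = 3 - (-15 + l²) = 3 + (15 - l²) = 18 - l²)
(-1 - 5*X(4, 1)*(-3))*Y(-1, 2) = (-1 - 5*(-2 + (⅕)*1 + (⅖)*4)*(-3))*(18 - 1*2²) = (-1 - 5*(-2 + ⅕ + 8/5)*(-3))*(18 - 1*4) = (-1 - 5*(-⅕)*(-3))*(18 - 4) = (-1 + 1*(-3))*14 = (-1 - 3)*14 = -4*14 = -56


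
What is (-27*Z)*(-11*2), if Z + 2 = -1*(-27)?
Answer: 14850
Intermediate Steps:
Z = 25 (Z = -2 - 1*(-27) = -2 + 27 = 25)
(-27*Z)*(-11*2) = (-27*25)*(-11*2) = -675*(-22) = 14850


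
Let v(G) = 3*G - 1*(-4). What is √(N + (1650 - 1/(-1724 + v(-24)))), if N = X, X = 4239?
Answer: √73871623/112 ≈ 76.740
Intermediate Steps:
v(G) = 4 + 3*G (v(G) = 3*G + 4 = 4 + 3*G)
N = 4239
√(N + (1650 - 1/(-1724 + v(-24)))) = √(4239 + (1650 - 1/(-1724 + (4 + 3*(-24))))) = √(4239 + (1650 - 1/(-1724 + (4 - 72)))) = √(4239 + (1650 - 1/(-1724 - 68))) = √(4239 + (1650 - 1/(-1792))) = √(4239 + (1650 - 1*(-1/1792))) = √(4239 + (1650 + 1/1792)) = √(4239 + 2956801/1792) = √(10553089/1792) = √73871623/112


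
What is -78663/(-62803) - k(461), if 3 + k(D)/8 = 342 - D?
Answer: 4721107/4831 ≈ 977.25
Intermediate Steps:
k(D) = 2712 - 8*D (k(D) = -24 + 8*(342 - D) = -24 + (2736 - 8*D) = 2712 - 8*D)
-78663/(-62803) - k(461) = -78663/(-62803) - (2712 - 8*461) = -78663*(-1/62803) - (2712 - 3688) = 6051/4831 - 1*(-976) = 6051/4831 + 976 = 4721107/4831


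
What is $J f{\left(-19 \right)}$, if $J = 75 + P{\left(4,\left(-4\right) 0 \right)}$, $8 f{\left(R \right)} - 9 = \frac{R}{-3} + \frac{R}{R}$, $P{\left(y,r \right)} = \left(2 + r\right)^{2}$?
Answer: $\frac{3871}{24} \approx 161.29$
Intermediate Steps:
$f{\left(R \right)} = \frac{5}{4} - \frac{R}{24}$ ($f{\left(R \right)} = \frac{9}{8} + \frac{\frac{R}{-3} + \frac{R}{R}}{8} = \frac{9}{8} + \frac{R \left(- \frac{1}{3}\right) + 1}{8} = \frac{9}{8} + \frac{- \frac{R}{3} + 1}{8} = \frac{9}{8} + \frac{1 - \frac{R}{3}}{8} = \frac{9}{8} - \left(- \frac{1}{8} + \frac{R}{24}\right) = \frac{5}{4} - \frac{R}{24}$)
$J = 79$ ($J = 75 + \left(2 - 0\right)^{2} = 75 + \left(2 + 0\right)^{2} = 75 + 2^{2} = 75 + 4 = 79$)
$J f{\left(-19 \right)} = 79 \left(\frac{5}{4} - - \frac{19}{24}\right) = 79 \left(\frac{5}{4} + \frac{19}{24}\right) = 79 \cdot \frac{49}{24} = \frac{3871}{24}$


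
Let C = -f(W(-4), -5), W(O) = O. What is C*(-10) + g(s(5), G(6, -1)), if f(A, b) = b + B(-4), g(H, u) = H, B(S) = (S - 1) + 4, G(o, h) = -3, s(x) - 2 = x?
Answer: -53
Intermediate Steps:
s(x) = 2 + x
B(S) = 3 + S (B(S) = (-1 + S) + 4 = 3 + S)
f(A, b) = -1 + b (f(A, b) = b + (3 - 4) = b - 1 = -1 + b)
C = 6 (C = -(-1 - 5) = -1*(-6) = 6)
C*(-10) + g(s(5), G(6, -1)) = 6*(-10) + (2 + 5) = -60 + 7 = -53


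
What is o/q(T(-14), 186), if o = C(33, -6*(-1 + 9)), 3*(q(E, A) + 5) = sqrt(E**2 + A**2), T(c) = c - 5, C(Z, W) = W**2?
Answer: 25920/8683 + 1728*sqrt(34957)/8683 ≈ 40.194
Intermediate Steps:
T(c) = -5 + c
q(E, A) = -5 + sqrt(A**2 + E**2)/3 (q(E, A) = -5 + sqrt(E**2 + A**2)/3 = -5 + sqrt(A**2 + E**2)/3)
o = 2304 (o = (-6*(-1 + 9))**2 = (-6*8)**2 = (-48)**2 = 2304)
o/q(T(-14), 186) = 2304/(-5 + sqrt(186**2 + (-5 - 14)**2)/3) = 2304/(-5 + sqrt(34596 + (-19)**2)/3) = 2304/(-5 + sqrt(34596 + 361)/3) = 2304/(-5 + sqrt(34957)/3)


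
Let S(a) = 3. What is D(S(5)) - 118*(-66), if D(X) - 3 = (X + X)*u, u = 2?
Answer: 7803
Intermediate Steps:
D(X) = 3 + 4*X (D(X) = 3 + (X + X)*2 = 3 + (2*X)*2 = 3 + 4*X)
D(S(5)) - 118*(-66) = (3 + 4*3) - 118*(-66) = (3 + 12) + 7788 = 15 + 7788 = 7803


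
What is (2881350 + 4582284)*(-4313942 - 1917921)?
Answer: -46512344570142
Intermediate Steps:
(2881350 + 4582284)*(-4313942 - 1917921) = 7463634*(-6231863) = -46512344570142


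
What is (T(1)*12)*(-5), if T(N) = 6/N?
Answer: -360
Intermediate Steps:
(T(1)*12)*(-5) = ((6/1)*12)*(-5) = ((6*1)*12)*(-5) = (6*12)*(-5) = 72*(-5) = -360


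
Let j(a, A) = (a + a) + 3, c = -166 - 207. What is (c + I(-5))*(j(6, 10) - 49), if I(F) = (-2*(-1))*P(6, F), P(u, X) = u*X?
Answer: 14722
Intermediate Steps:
P(u, X) = X*u
I(F) = 12*F (I(F) = (-2*(-1))*(F*6) = 2*(6*F) = 12*F)
c = -373
j(a, A) = 3 + 2*a (j(a, A) = 2*a + 3 = 3 + 2*a)
(c + I(-5))*(j(6, 10) - 49) = (-373 + 12*(-5))*((3 + 2*6) - 49) = (-373 - 60)*((3 + 12) - 49) = -433*(15 - 49) = -433*(-34) = 14722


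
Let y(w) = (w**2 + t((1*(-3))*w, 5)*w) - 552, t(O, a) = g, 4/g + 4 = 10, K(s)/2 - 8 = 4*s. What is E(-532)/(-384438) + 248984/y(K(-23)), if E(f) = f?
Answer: 5983348307/662194455 ≈ 9.0356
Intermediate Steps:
K(s) = 16 + 8*s (K(s) = 16 + 2*(4*s) = 16 + 8*s)
g = 2/3 (g = 4/(-4 + 10) = 4/6 = 4*(1/6) = 2/3 ≈ 0.66667)
t(O, a) = 2/3
y(w) = -552 + w**2 + 2*w/3 (y(w) = (w**2 + 2*w/3) - 552 = -552 + w**2 + 2*w/3)
E(-532)/(-384438) + 248984/y(K(-23)) = -532/(-384438) + 248984/(-552 + (16 + 8*(-23))**2 + 2*(16 + 8*(-23))/3) = -532*(-1/384438) + 248984/(-552 + (16 - 184)**2 + 2*(16 - 184)/3) = 266/192219 + 248984/(-552 + (-168)**2 + (2/3)*(-168)) = 266/192219 + 248984/(-552 + 28224 - 112) = 266/192219 + 248984/27560 = 266/192219 + 248984*(1/27560) = 266/192219 + 31123/3445 = 5983348307/662194455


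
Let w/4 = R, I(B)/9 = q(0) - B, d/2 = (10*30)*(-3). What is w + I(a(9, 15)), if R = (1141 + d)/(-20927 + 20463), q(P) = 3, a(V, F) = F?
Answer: -11869/116 ≈ -102.32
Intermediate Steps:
d = -1800 (d = 2*((10*30)*(-3)) = 2*(300*(-3)) = 2*(-900) = -1800)
I(B) = 27 - 9*B (I(B) = 9*(3 - B) = 27 - 9*B)
R = 659/464 (R = (1141 - 1800)/(-20927 + 20463) = -659/(-464) = -659*(-1/464) = 659/464 ≈ 1.4203)
w = 659/116 (w = 4*(659/464) = 659/116 ≈ 5.6810)
w + I(a(9, 15)) = 659/116 + (27 - 9*15) = 659/116 + (27 - 135) = 659/116 - 108 = -11869/116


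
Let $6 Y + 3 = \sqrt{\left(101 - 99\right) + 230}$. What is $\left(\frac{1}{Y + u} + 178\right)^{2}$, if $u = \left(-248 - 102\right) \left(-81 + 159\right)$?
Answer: $\frac{22810101837262457435156896}{719925237505545320929} - \frac{114623813661312 \sqrt{58}}{719925237505545320929} \approx 31684.0$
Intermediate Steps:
$u = -27300$ ($u = \left(-350\right) 78 = -27300$)
$Y = - \frac{1}{2} + \frac{\sqrt{58}}{3}$ ($Y = - \frac{1}{2} + \frac{\sqrt{\left(101 - 99\right) + 230}}{6} = - \frac{1}{2} + \frac{\sqrt{2 + 230}}{6} = - \frac{1}{2} + \frac{\sqrt{232}}{6} = - \frac{1}{2} + \frac{2 \sqrt{58}}{6} = - \frac{1}{2} + \frac{\sqrt{58}}{3} \approx 2.0386$)
$\left(\frac{1}{Y + u} + 178\right)^{2} = \left(\frac{1}{\left(- \frac{1}{2} + \frac{\sqrt{58}}{3}\right) - 27300} + 178\right)^{2} = \left(\frac{1}{- \frac{54601}{2} + \frac{\sqrt{58}}{3}} + 178\right)^{2} = \left(178 + \frac{1}{- \frac{54601}{2} + \frac{\sqrt{58}}{3}}\right)^{2}$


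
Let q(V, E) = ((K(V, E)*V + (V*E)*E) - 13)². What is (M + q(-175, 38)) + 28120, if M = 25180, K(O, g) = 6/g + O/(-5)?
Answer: 24191140133109/361 ≈ 6.7011e+10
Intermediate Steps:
K(O, g) = 6/g - O/5 (K(O, g) = 6/g + O*(-⅕) = 6/g - O/5)
q(V, E) = (-13 + V*E² + V*(6/E - V/5))² (q(V, E) = (((6/E - V/5)*V + (V*E)*E) - 13)² = ((V*(6/E - V/5) + (E*V)*E) - 13)² = ((V*(6/E - V/5) + V*E²) - 13)² = ((V*E² + V*(6/E - V/5)) - 13)² = (-13 + V*E² + V*(6/E - V/5))²)
(M + q(-175, 38)) + 28120 = (25180 + (1/25)*(-175*(-30 + 38*(-175)) + 5*38*(13 - 1*(-175)*38²))²/38²) + 28120 = (25180 + (1/25)*(1/1444)*(-175*(-30 - 6650) + 5*38*(13 - 1*(-175)*1444))²) + 28120 = (25180 + (1/25)*(1/1444)*(-175*(-6680) + 5*38*(13 + 252700))²) + 28120 = (25180 + (1/25)*(1/1444)*(1169000 + 5*38*252713)²) + 28120 = (25180 + (1/25)*(1/1444)*(1169000 + 48015470)²) + 28120 = (25180 + (1/25)*(1/1444)*49184470²) + 28120 = (25180 + (1/25)*(1/1444)*2419112089180900) + 28120 = (25180 + 24191120891809/361) + 28120 = 24191129981789/361 + 28120 = 24191140133109/361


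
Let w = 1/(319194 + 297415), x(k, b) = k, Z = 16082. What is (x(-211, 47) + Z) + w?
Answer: 9786201440/616609 ≈ 15871.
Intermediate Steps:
w = 1/616609 ≈ 1.6218e-6
(x(-211, 47) + Z) + w = (-211 + 16082) + 1/616609 = 15871 + 1/616609 = 9786201440/616609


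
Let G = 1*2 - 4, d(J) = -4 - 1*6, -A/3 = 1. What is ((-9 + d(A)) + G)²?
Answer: 441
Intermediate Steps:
A = -3 (A = -3*1 = -3)
d(J) = -10 (d(J) = -4 - 6 = -10)
G = -2 (G = 2 - 4 = -2)
((-9 + d(A)) + G)² = ((-9 - 10) - 2)² = (-19 - 2)² = (-21)² = 441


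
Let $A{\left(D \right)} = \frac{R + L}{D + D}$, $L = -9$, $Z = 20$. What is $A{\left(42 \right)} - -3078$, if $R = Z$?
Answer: $\frac{258563}{84} \approx 3078.1$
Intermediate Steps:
$R = 20$
$A{\left(D \right)} = \frac{11}{2 D}$ ($A{\left(D \right)} = \frac{20 - 9}{D + D} = \frac{11}{2 D}$)
$A{\left(42 \right)} - -3078 = \frac{11}{2 \cdot 42} - -3078 = \frac{11}{2} \cdot \frac{1}{42} + 3078 = \frac{11}{84} + 3078 = \frac{258563}{84}$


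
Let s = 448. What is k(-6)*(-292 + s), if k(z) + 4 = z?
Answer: -1560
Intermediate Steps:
k(z) = -4 + z
k(-6)*(-292 + s) = (-4 - 6)*(-292 + 448) = -10*156 = -1560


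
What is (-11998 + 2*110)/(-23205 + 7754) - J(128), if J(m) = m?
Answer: -1965950/15451 ≈ -127.24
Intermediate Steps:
(-11998 + 2*110)/(-23205 + 7754) - J(128) = (-11998 + 2*110)/(-23205 + 7754) - 1*128 = (-11998 + 220)/(-15451) - 128 = -11778*(-1/15451) - 128 = 11778/15451 - 128 = -1965950/15451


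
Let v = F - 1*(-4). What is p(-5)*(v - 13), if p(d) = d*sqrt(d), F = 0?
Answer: 45*I*sqrt(5) ≈ 100.62*I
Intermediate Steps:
v = 4 (v = 0 - 1*(-4) = 0 + 4 = 4)
p(d) = d**(3/2)
p(-5)*(v - 13) = (-5)**(3/2)*(4 - 13) = -5*I*sqrt(5)*(-9) = 45*I*sqrt(5)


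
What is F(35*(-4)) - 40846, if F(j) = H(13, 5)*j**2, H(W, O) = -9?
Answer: -217246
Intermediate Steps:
F(j) = -9*j**2
F(35*(-4)) - 40846 = -9*(35*(-4))**2 - 40846 = -9*(-140)**2 - 40846 = -9*19600 - 40846 = -176400 - 40846 = -217246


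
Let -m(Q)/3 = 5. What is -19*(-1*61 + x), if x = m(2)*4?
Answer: 2299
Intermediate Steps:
m(Q) = -15 (m(Q) = -3*5 = -15)
x = -60 (x = -15*4 = -60)
-19*(-1*61 + x) = -19*(-1*61 - 60) = -19*(-61 - 60) = -19*(-121) = 2299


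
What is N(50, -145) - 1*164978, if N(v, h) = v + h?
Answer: -165073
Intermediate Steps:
N(v, h) = h + v
N(50, -145) - 1*164978 = (-145 + 50) - 1*164978 = -95 - 164978 = -165073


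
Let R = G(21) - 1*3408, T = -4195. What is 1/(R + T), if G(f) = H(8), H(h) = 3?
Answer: -1/7600 ≈ -0.00013158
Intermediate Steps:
G(f) = 3
R = -3405 (R = 3 - 1*3408 = 3 - 3408 = -3405)
1/(R + T) = 1/(-3405 - 4195) = 1/(-7600) = -1/7600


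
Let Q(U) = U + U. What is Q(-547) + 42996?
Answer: 41902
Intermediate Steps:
Q(U) = 2*U
Q(-547) + 42996 = 2*(-547) + 42996 = -1094 + 42996 = 41902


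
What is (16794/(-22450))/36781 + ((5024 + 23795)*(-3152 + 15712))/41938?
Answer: 74721990431950307/8657402356525 ≈ 8631.0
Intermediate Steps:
(16794/(-22450))/36781 + ((5024 + 23795)*(-3152 + 15712))/41938 = (16794*(-1/22450))*(1/36781) + (28819*12560)*(1/41938) = -8397/11225*1/36781 + 361966640*(1/41938) = -8397/412866725 + 180983320/20969 = 74721990431950307/8657402356525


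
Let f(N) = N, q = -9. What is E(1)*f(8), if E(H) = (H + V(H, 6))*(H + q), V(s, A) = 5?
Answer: -384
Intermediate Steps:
E(H) = (-9 + H)*(5 + H) (E(H) = (H + 5)*(H - 9) = (5 + H)*(-9 + H) = (-9 + H)*(5 + H))
E(1)*f(8) = (-45 + 1**2 - 4*1)*8 = (-45 + 1 - 4)*8 = -48*8 = -384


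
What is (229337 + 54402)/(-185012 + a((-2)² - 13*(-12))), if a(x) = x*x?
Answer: -283739/159412 ≈ -1.7799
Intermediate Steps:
a(x) = x²
(229337 + 54402)/(-185012 + a((-2)² - 13*(-12))) = (229337 + 54402)/(-185012 + ((-2)² - 13*(-12))²) = 283739/(-185012 + (4 + 156)²) = 283739/(-185012 + 160²) = 283739/(-185012 + 25600) = 283739/(-159412) = 283739*(-1/159412) = -283739/159412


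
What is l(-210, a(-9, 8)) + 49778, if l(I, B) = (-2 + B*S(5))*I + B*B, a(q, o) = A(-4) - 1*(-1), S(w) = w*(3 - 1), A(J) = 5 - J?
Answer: 29298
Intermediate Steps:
S(w) = 2*w (S(w) = w*2 = 2*w)
a(q, o) = 10 (a(q, o) = (5 - 1*(-4)) - 1*(-1) = (5 + 4) + 1 = 9 + 1 = 10)
l(I, B) = B**2 + I*(-2 + 10*B) (l(I, B) = (-2 + B*(2*5))*I + B*B = (-2 + B*10)*I + B**2 = (-2 + 10*B)*I + B**2 = I*(-2 + 10*B) + B**2 = B**2 + I*(-2 + 10*B))
l(-210, a(-9, 8)) + 49778 = (10**2 - 2*(-210) + 10*10*(-210)) + 49778 = (100 + 420 - 21000) + 49778 = -20480 + 49778 = 29298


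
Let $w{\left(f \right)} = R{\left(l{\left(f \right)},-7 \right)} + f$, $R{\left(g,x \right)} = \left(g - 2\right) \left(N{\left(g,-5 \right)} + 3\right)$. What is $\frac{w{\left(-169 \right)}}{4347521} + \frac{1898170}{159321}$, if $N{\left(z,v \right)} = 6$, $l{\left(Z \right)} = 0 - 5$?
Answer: $\frac{8252296974098}{692651393241} \approx 11.914$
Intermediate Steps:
$l{\left(Z \right)} = -5$
$R{\left(g,x \right)} = -18 + 9 g$ ($R{\left(g,x \right)} = \left(g - 2\right) \left(6 + 3\right) = \left(-2 + g\right) 9 = -18 + 9 g$)
$w{\left(f \right)} = -63 + f$ ($w{\left(f \right)} = \left(-18 + 9 \left(-5\right)\right) + f = \left(-18 - 45\right) + f = -63 + f$)
$\frac{w{\left(-169 \right)}}{4347521} + \frac{1898170}{159321} = \frac{-63 - 169}{4347521} + \frac{1898170}{159321} = \left(-232\right) \frac{1}{4347521} + 1898170 \cdot \frac{1}{159321} = - \frac{232}{4347521} + \frac{1898170}{159321} = \frac{8252296974098}{692651393241}$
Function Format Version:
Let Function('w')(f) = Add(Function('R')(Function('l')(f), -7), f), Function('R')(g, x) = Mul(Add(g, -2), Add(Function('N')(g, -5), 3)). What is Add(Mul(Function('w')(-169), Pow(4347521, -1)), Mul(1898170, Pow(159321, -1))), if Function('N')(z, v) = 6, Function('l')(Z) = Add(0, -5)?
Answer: Rational(8252296974098, 692651393241) ≈ 11.914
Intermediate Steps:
Function('l')(Z) = -5
Function('R')(g, x) = Add(-18, Mul(9, g)) (Function('R')(g, x) = Mul(Add(g, -2), Add(6, 3)) = Mul(Add(-2, g), 9) = Add(-18, Mul(9, g)))
Function('w')(f) = Add(-63, f) (Function('w')(f) = Add(Add(-18, Mul(9, -5)), f) = Add(Add(-18, -45), f) = Add(-63, f))
Add(Mul(Function('w')(-169), Pow(4347521, -1)), Mul(1898170, Pow(159321, -1))) = Add(Mul(Add(-63, -169), Pow(4347521, -1)), Mul(1898170, Pow(159321, -1))) = Add(Mul(-232, Rational(1, 4347521)), Mul(1898170, Rational(1, 159321))) = Add(Rational(-232, 4347521), Rational(1898170, 159321)) = Rational(8252296974098, 692651393241)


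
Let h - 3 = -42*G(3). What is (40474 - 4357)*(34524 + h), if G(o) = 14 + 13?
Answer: 1206054981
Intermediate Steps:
G(o) = 27
h = -1131 (h = 3 - 42*27 = 3 - 1134 = -1131)
(40474 - 4357)*(34524 + h) = (40474 - 4357)*(34524 - 1131) = 36117*33393 = 1206054981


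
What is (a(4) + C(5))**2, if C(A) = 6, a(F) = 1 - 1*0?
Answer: 49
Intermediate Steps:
a(F) = 1 (a(F) = 1 + 0 = 1)
(a(4) + C(5))**2 = (1 + 6)**2 = 7**2 = 49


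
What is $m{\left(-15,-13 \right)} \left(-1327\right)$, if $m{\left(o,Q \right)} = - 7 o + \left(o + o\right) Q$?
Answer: $-656865$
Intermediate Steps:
$m{\left(o,Q \right)} = - 7 o + 2 Q o$ ($m{\left(o,Q \right)} = - 7 o + 2 o Q = - 7 o + 2 Q o$)
$m{\left(-15,-13 \right)} \left(-1327\right) = - 15 \left(-7 + 2 \left(-13\right)\right) \left(-1327\right) = - 15 \left(-7 - 26\right) \left(-1327\right) = \left(-15\right) \left(-33\right) \left(-1327\right) = 495 \left(-1327\right) = -656865$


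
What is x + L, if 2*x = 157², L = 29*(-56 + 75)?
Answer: 25751/2 ≈ 12876.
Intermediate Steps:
L = 551 (L = 29*19 = 551)
x = 24649/2 (x = (½)*157² = (½)*24649 = 24649/2 ≈ 12325.)
x + L = 24649/2 + 551 = 25751/2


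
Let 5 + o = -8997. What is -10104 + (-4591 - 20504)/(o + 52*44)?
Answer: -22604387/2238 ≈ -10100.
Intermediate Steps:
o = -9002 (o = -5 - 8997 = -9002)
-10104 + (-4591 - 20504)/(o + 52*44) = -10104 + (-4591 - 20504)/(-9002 + 52*44) = -10104 - 25095/(-9002 + 2288) = -10104 - 25095/(-6714) = -10104 - 25095*(-1/6714) = -10104 + 8365/2238 = -22604387/2238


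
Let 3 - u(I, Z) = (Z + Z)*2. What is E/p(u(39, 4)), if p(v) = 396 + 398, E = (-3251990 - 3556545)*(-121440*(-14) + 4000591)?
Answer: -38813762709785/794 ≈ -4.8884e+10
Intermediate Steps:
u(I, Z) = 3 - 4*Z (u(I, Z) = 3 - (Z + Z)*2 = 3 - 2*Z*2 = 3 - 4*Z)
E = -38813762709785 (E = -6808535*(1700160 + 4000591) = -6808535*5700751 = -38813762709785)
p(v) = 794
E/p(u(39, 4)) = -38813762709785/794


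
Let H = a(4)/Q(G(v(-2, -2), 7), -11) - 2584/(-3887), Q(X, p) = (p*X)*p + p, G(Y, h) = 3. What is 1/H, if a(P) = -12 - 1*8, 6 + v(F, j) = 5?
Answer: 342056/207957 ≈ 1.6448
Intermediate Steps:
v(F, j) = -1 (v(F, j) = -6 + 5 = -1)
a(P) = -20 (a(P) = -12 - 8 = -20)
Q(X, p) = p + X*p² (Q(X, p) = (X*p)*p + p = X*p² + p = p + X*p²)
H = 207957/342056 (H = -20*(-1/(11*(1 + 3*(-11)))) - 2584/(-3887) = -20*(-1/(11*(1 - 33))) - 2584*(-1/3887) = -20/((-11*(-32))) + 2584/3887 = -20/352 + 2584/3887 = -20*1/352 + 2584/3887 = -5/88 + 2584/3887 = 207957/342056 ≈ 0.60796)
1/H = 1/(207957/342056) = 342056/207957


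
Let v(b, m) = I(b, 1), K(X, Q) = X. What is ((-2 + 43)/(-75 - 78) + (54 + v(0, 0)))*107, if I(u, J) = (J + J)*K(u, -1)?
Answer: 879647/153 ≈ 5749.3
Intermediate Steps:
I(u, J) = 2*J*u (I(u, J) = (J + J)*u = (2*J)*u = 2*J*u)
v(b, m) = 2*b (v(b, m) = 2*1*b = 2*b)
((-2 + 43)/(-75 - 78) + (54 + v(0, 0)))*107 = ((-2 + 43)/(-75 - 78) + (54 + 2*0))*107 = (41/(-153) + (54 + 0))*107 = (41*(-1/153) + 54)*107 = (-41/153 + 54)*107 = (8221/153)*107 = 879647/153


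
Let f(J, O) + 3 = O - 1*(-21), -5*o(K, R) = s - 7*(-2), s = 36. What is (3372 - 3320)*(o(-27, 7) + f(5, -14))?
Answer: -312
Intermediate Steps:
o(K, R) = -10 (o(K, R) = -(36 - 7*(-2))/5 = -(36 + 14)/5 = -1/5*50 = -10)
f(J, O) = 18 + O (f(J, O) = -3 + (O - 1*(-21)) = -3 + (O + 21) = -3 + (21 + O) = 18 + O)
(3372 - 3320)*(o(-27, 7) + f(5, -14)) = (3372 - 3320)*(-10 + (18 - 14)) = 52*(-10 + 4) = 52*(-6) = -312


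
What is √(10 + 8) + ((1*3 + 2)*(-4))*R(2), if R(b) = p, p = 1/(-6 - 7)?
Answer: 20/13 + 3*√2 ≈ 5.7811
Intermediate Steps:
p = -1/13 (p = 1/(-13) = -1/13 ≈ -0.076923)
R(b) = -1/13
√(10 + 8) + ((1*3 + 2)*(-4))*R(2) = √(10 + 8) + ((1*3 + 2)*(-4))*(-1/13) = √18 + ((3 + 2)*(-4))*(-1/13) = 3*√2 + (5*(-4))*(-1/13) = 3*√2 - 20*(-1/13) = 3*√2 + 20/13 = 20/13 + 3*√2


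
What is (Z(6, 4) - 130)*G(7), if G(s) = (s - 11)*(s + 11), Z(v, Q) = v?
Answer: 8928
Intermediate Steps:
G(s) = (-11 + s)*(11 + s)
(Z(6, 4) - 130)*G(7) = (6 - 130)*(-121 + 7²) = -124*(-121 + 49) = -124*(-72) = 8928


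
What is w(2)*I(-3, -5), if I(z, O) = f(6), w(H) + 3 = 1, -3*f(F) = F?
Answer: 4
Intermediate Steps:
f(F) = -F/3
w(H) = -2 (w(H) = -3 + 1 = -2)
I(z, O) = -2 (I(z, O) = -1/3*6 = -2)
w(2)*I(-3, -5) = -2*(-2) = 4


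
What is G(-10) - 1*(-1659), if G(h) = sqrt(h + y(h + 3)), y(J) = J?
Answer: 1659 + I*sqrt(17) ≈ 1659.0 + 4.1231*I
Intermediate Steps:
G(h) = sqrt(3 + 2*h) (G(h) = sqrt(h + (h + 3)) = sqrt(h + (3 + h)) = sqrt(3 + 2*h))
G(-10) - 1*(-1659) = sqrt(3 + 2*(-10)) - 1*(-1659) = sqrt(3 - 20) + 1659 = sqrt(-17) + 1659 = I*sqrt(17) + 1659 = 1659 + I*sqrt(17)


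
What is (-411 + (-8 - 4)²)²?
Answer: 71289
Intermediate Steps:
(-411 + (-8 - 4)²)² = (-411 + (-12)²)² = (-411 + 144)² = (-267)² = 71289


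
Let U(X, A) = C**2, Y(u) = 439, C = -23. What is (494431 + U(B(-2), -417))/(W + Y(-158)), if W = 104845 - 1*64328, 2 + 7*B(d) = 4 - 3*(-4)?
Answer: 123740/10239 ≈ 12.085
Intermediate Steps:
B(d) = 2 (B(d) = -2/7 + (4 - 3*(-4))/7 = -2/7 + (4 + 12)/7 = -2/7 + (1/7)*16 = -2/7 + 16/7 = 2)
U(X, A) = 529 (U(X, A) = (-23)**2 = 529)
W = 40517 (W = 104845 - 64328 = 40517)
(494431 + U(B(-2), -417))/(W + Y(-158)) = (494431 + 529)/(40517 + 439) = 494960/40956 = 494960*(1/40956) = 123740/10239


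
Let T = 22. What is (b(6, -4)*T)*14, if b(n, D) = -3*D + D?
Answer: 2464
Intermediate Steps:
b(n, D) = -2*D
(b(6, -4)*T)*14 = (-2*(-4)*22)*14 = (8*22)*14 = 176*14 = 2464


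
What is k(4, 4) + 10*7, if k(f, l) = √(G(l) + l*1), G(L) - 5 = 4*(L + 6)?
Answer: 77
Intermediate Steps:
G(L) = 29 + 4*L (G(L) = 5 + 4*(L + 6) = 5 + 4*(6 + L) = 5 + (24 + 4*L) = 29 + 4*L)
k(f, l) = √(29 + 5*l) (k(f, l) = √((29 + 4*l) + l*1) = √((29 + 4*l) + l) = √(29 + 5*l))
k(4, 4) + 10*7 = √(29 + 5*4) + 10*7 = √(29 + 20) + 70 = √49 + 70 = 7 + 70 = 77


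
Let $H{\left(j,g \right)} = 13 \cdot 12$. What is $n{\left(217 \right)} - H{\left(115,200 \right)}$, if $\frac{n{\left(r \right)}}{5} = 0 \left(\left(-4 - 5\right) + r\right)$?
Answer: $-156$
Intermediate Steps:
$n{\left(r \right)} = 0$ ($n{\left(r \right)} = 5 \cdot 0 \left(\left(-4 - 5\right) + r\right) = 5 \cdot 0 \left(-9 + r\right) = 5 \cdot 0 = 0$)
$H{\left(j,g \right)} = 156$
$n{\left(217 \right)} - H{\left(115,200 \right)} = 0 - 156 = -156$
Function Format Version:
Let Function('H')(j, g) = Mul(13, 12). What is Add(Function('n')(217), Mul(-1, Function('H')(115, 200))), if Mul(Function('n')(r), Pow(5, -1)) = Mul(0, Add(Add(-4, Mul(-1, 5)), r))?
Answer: -156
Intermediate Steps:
Function('n')(r) = 0 (Function('n')(r) = Mul(5, Mul(0, Add(Add(-4, Mul(-1, 5)), r))) = Mul(5, Mul(0, Add(Add(-4, -5), r))) = Mul(5, Mul(0, Add(-9, r))) = Mul(5, 0) = 0)
Function('H')(j, g) = 156
Add(Function('n')(217), Mul(-1, Function('H')(115, 200))) = Add(0, Mul(-1, 156)) = Add(0, -156) = -156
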